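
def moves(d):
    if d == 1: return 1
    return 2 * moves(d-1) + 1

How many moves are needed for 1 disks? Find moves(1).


moves(1) = 1  (base case)

1


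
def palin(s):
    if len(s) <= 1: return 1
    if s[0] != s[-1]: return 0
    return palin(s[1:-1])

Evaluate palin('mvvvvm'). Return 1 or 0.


palin('mvvvvm'): s[0]='m' == s[-1]='m' -> check palin('vvvv')
palin('vvvv'): s[0]='v' == s[-1]='v' -> check palin('vv')
palin('vv'): s[0]='v' == s[-1]='v' -> check palin('')
palin(''): len <= 1 -> return 1  (base case)
Result: 1 (palindrome)

1


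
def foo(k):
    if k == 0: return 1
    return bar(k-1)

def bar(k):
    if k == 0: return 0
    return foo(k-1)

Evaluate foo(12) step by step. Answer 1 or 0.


foo(12) = bar(11)
bar(11) = foo(10)
foo(10) = bar(9)
bar(9) = foo(8)
foo(8) = bar(7)
bar(7) = foo(6)
foo(6) = bar(5)
bar(5) = foo(4)
foo(4) = bar(3)
bar(3) = foo(2)
foo(2) = bar(1)
bar(1) = foo(0)
foo(0) = 1  (base case)
Result: 1

1


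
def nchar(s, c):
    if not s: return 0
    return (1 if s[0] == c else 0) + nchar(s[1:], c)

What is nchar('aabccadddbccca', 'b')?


s[0]='a' != 'b' -> 0
s[0]='a' != 'b' -> 0
s[0]='b' == 'b' -> 1
s[0]='c' != 'b' -> 0
s[0]='c' != 'b' -> 0
s[0]='a' != 'b' -> 0
s[0]='d' != 'b' -> 0
s[0]='d' != 'b' -> 0
s[0]='d' != 'b' -> 0
s[0]='b' == 'b' -> 1
s[0]='c' != 'b' -> 0
s[0]='c' != 'b' -> 0
s[0]='c' != 'b' -> 0
s[0]='a' != 'b' -> 0
Sum: 0 + 0 + 1 + 0 + 0 + 0 + 0 + 0 + 0 + 1 + 0 + 0 + 0 + 0 = 2

2


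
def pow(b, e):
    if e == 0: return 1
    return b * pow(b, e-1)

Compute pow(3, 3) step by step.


pow(3, 3)
= 3 * pow(3, 2)
= 3 * 3 * pow(3, 1)
= 3 * 3 * 3 * pow(3, 0)
= 3 * 3 * 3 * 1
= 27

27


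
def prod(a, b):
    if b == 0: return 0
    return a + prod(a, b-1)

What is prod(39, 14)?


prod(39, 14) = 39 + prod(39, 13)
prod(39, 13) = 39 + prod(39, 12)
prod(39, 12) = 39 + prod(39, 11)
prod(39, 11) = 39 + prod(39, 10)
prod(39, 10) = 39 + prod(39, 9)
prod(39, 9) = 39 + prod(39, 8)
prod(39, 8) = 39 + prod(39, 7)
prod(39, 7) = 39 + prod(39, 6)
prod(39, 6) = 39 + prod(39, 5)
prod(39, 5) = 39 + prod(39, 4)
prod(39, 4) = 39 + prod(39, 3)
prod(39, 3) = 39 + prod(39, 2)
prod(39, 2) = 39 + prod(39, 1)
prod(39, 1) = 39 + prod(39, 0)
prod(39, 0) = 0  (base case)
Total: 39 + 39 + 39 + 39 + 39 + 39 + 39 + 39 + 39 + 39 + 39 + 39 + 39 + 39 + 0 = 546

546


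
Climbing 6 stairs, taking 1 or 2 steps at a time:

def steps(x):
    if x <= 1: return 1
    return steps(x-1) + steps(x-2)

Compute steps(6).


Building up from base cases:
steps(0) = 1
steps(1) = 1
steps(2) = steps(1) + steps(0) = 1 + 1 = 2
steps(3) = steps(2) + steps(1) = 2 + 1 = 3
steps(4) = steps(3) + steps(2) = 3 + 2 = 5
steps(5) = steps(4) + steps(3) = 5 + 3 = 8
steps(6) = steps(5) + steps(4) = 8 + 5 = 13

13


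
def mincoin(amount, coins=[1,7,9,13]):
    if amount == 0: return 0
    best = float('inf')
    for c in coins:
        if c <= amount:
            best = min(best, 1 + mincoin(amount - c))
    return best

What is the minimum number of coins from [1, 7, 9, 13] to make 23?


Building up with DP:
mincoin(0) = 0
mincoin(1) = min(1+mincoin(0)=1+0=1) = 1
mincoin(2) = min(1+mincoin(1)=1+1=2) = 2
mincoin(3) = min(1+mincoin(2)=1+2=3) = 3
mincoin(4) = min(1+mincoin(3)=1+3=4) = 4
mincoin(5) = min(1+mincoin(4)=1+4=5) = 5
mincoin(6) = min(1+mincoin(5)=1+5=6) = 6
mincoin(7) = min(1+mincoin(6)=1+6=7, 1+mincoin(0)=1+0=1) = 1
mincoin(8) = min(1+mincoin(7)=1+1=2, 1+mincoin(1)=1+1=2) = 2
mincoin(9) = min(1+mincoin(8)=1+2=3, 1+mincoin(2)=1+2=3, 1+mincoin(0)=1+0=1) = 1
mincoin(10) = min(1+mincoin(9)=1+1=2, 1+mincoin(3)=1+3=4, 1+mincoin(1)=1+1=2) = 2
mincoin(11) = min(1+mincoin(10)=1+2=3, 1+mincoin(4)=1+4=5, 1+mincoin(2)=1+2=3) = 3
mincoin(12) = min(1+mincoin(11)=1+3=4, 1+mincoin(5)=1+5=6, 1+mincoin(3)=1+3=4) = 4
mincoin(13) = min(1+mincoin(12)=1+4=5, 1+mincoin(6)=1+6=7, 1+mincoin(4)=1+4=5, 1+mincoin(0)=1+0=1) = 1
mincoin(14) = min(1+mincoin(13)=1+1=2, 1+mincoin(7)=1+1=2, 1+mincoin(5)=1+5=6, 1+mincoin(1)=1+1=2) = 2
mincoin(15) = min(1+mincoin(14)=1+2=3, 1+mincoin(8)=1+2=3, 1+mincoin(6)=1+6=7, 1+mincoin(2)=1+2=3) = 3
mincoin(16) = min(1+mincoin(15)=1+3=4, 1+mincoin(9)=1+1=2, 1+mincoin(7)=1+1=2, 1+mincoin(3)=1+3=4) = 2
mincoin(17) = min(1+mincoin(16)=1+2=3, 1+mincoin(10)=1+2=3, 1+mincoin(8)=1+2=3, 1+mincoin(4)=1+4=5) = 3
mincoin(18) = min(1+mincoin(17)=1+3=4, 1+mincoin(11)=1+3=4, 1+mincoin(9)=1+1=2, 1+mincoin(5)=1+5=6) = 2
mincoin(19) = min(1+mincoin(18)=1+2=3, 1+mincoin(12)=1+4=5, 1+mincoin(10)=1+2=3, 1+mincoin(6)=1+6=7) = 3
mincoin(20) = min(1+mincoin(19)=1+3=4, 1+mincoin(13)=1+1=2, 1+mincoin(11)=1+3=4, 1+mincoin(7)=1+1=2) = 2
mincoin(21) = min(1+mincoin(20)=1+2=3, 1+mincoin(14)=1+2=3, 1+mincoin(12)=1+4=5, 1+mincoin(8)=1+2=3) = 3
mincoin(22) = min(1+mincoin(21)=1+3=4, 1+mincoin(15)=1+3=4, 1+mincoin(13)=1+1=2, 1+mincoin(9)=1+1=2) = 2
mincoin(23) = min(1+mincoin(22)=1+2=3, 1+mincoin(16)=1+2=3, 1+mincoin(14)=1+2=3, 1+mincoin(10)=1+2=3) = 3

3


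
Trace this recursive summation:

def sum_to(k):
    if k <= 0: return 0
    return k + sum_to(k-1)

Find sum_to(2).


sum_to(2)
= 2 + 1 + sum_to(0)
= 2 + 1 + 0
= 3

3


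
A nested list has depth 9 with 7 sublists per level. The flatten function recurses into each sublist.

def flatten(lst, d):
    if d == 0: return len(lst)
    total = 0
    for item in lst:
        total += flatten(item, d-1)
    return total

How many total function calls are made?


At depth 0 (root): 1 call
At depth 1: each of 1 parents calls flatten on 7 children = 7 calls
At depth 2: each of 7 parents calls flatten on 7 children = 49 calls
At depth 3: each of 49 parents calls flatten on 7 children = 343 calls
At depth 4: each of 343 parents calls flatten on 7 children = 2401 calls
At depth 5: each of 2401 parents calls flatten on 7 children = 16807 calls
At depth 6: each of 16807 parents calls flatten on 7 children = 117649 calls
At depth 7: each of 117649 parents calls flatten on 7 children = 823543 calls
At depth 8: each of 823543 parents calls flatten on 7 children = 5764801 calls
At depth 9: each of 5764801 parents calls flatten on 7 children = 40353607 calls
Total: 1 + 7 + 49 + 343 + 2401 + 16807 + 117649 + 823543 + 5764801 + 40353607 = 47079208

47079208


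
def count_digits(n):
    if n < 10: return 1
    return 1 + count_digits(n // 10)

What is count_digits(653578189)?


count_digits(653578189) = 1 + count_digits(65357818)
count_digits(65357818) = 1 + count_digits(6535781)
count_digits(6535781) = 1 + count_digits(653578)
count_digits(653578) = 1 + count_digits(65357)
count_digits(65357) = 1 + count_digits(6535)
count_digits(6535) = 1 + count_digits(653)
count_digits(653) = 1 + count_digits(65)
count_digits(65) = 1 + count_digits(6)
count_digits(6) = 1  (base case: 6 < 10)
Unwinding: 1 + 1 + 1 + 1 + 1 + 1 + 1 + 1 + 1 = 9

9


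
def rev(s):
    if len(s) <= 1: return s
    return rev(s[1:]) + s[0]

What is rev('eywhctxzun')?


rev('eywhctxzun') = rev('ywhctxzun') + 'e'
rev('ywhctxzun') = rev('whctxzun') + 'y'
rev('whctxzun') = rev('hctxzun') + 'w'
rev('hctxzun') = rev('ctxzun') + 'h'
rev('ctxzun') = rev('txzun') + 'c'
rev('txzun') = rev('xzun') + 't'
rev('xzun') = rev('zun') + 'x'
rev('zun') = rev('un') + 'z'
rev('un') = rev('n') + 'u'
rev('n') = 'n'  (base case)
Concatenating: 'n' + 'u' + 'z' + 'x' + 't' + 'c' + 'h' + 'w' + 'y' + 'e' = 'nuzxtchwye'

nuzxtchwye


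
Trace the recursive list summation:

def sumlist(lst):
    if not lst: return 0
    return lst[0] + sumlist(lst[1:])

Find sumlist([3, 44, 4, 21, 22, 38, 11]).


sumlist([3, 44, 4, 21, 22, 38, 11]) = 3 + sumlist([44, 4, 21, 22, 38, 11])
sumlist([44, 4, 21, 22, 38, 11]) = 44 + sumlist([4, 21, 22, 38, 11])
sumlist([4, 21, 22, 38, 11]) = 4 + sumlist([21, 22, 38, 11])
sumlist([21, 22, 38, 11]) = 21 + sumlist([22, 38, 11])
sumlist([22, 38, 11]) = 22 + sumlist([38, 11])
sumlist([38, 11]) = 38 + sumlist([11])
sumlist([11]) = 11 + sumlist([])
sumlist([]) = 0  (base case)
Total: 3 + 44 + 4 + 21 + 22 + 38 + 11 + 0 = 143

143


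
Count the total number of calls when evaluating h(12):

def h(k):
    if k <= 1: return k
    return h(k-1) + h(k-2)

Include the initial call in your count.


Let C(n) = total calls for h(n)
C(0) = 1, C(1) = 1
C(2) = 1 + C(1) + C(0) = 1 + 1 + 1 = 3
C(3) = 1 + C(2) + C(1) = 1 + 3 + 1 = 5
C(4) = 1 + C(3) + C(2) = 1 + 5 + 3 = 9
C(5) = 1 + C(4) + C(3) = 1 + 9 + 5 = 15
C(6) = 1 + C(5) + C(4) = 1 + 15 + 9 = 25
C(7) = 1 + C(6) + C(5) = 1 + 25 + 15 = 41
C(8) = 1 + C(7) + C(6) = 1 + 41 + 25 = 67
C(9) = 1 + C(8) + C(7) = 1 + 67 + 41 = 109
C(10) = 1 + C(9) + C(8) = 1 + 109 + 67 = 177
C(11) = 1 + C(10) + C(9) = 1 + 177 + 109 = 287
C(12) = 1 + C(11) + C(10) = 1 + 287 + 177 = 465

465


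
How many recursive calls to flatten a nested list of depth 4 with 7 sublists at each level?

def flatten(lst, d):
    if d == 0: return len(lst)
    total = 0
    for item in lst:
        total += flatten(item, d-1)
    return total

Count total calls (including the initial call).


At depth 0 (root): 1 call
At depth 1: each of 1 parents calls flatten on 7 children = 7 calls
At depth 2: each of 7 parents calls flatten on 7 children = 49 calls
At depth 3: each of 49 parents calls flatten on 7 children = 343 calls
At depth 4: each of 343 parents calls flatten on 7 children = 2401 calls
Total: 1 + 7 + 49 + 343 + 2401 = 2801

2801


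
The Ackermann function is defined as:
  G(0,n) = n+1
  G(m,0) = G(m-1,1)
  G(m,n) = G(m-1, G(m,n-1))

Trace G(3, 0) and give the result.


G(3, 0) = G(2, 1)
  G(2, 1) = G(1, G(2, 0))
    G(2, 0) = G(1, 1)
      G(1, 1) = G(0, G(1, 0))
        G(1, 0) = G(0, 1)
          G(0, 1) = 2
        = G(0, 2)
        G(0, 2) = 3
    = G(1, 3)
    G(1, 3) = G(0, G(1, 2))
      G(1, 2) = G(0, G(1, 1))
        G(1, 1) = G(0, G(1, 0))
          G(1, 0) = G(0, 1)
          G(0, 1) = 2
          = G(0, 2)
          G(0, 2) = 3
        = G(0, 3)
        G(0, 3) = 4
      = G(0, 4)
      G(0, 4) = 5
Result: G(3, 0) = 5

5


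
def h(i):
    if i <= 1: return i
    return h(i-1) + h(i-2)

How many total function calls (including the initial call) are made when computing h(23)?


Let C(n) = total calls for h(n)
C(0) = 1, C(1) = 1
C(2) = 1 + C(1) + C(0) = 1 + 1 + 1 = 3
C(3) = 1 + C(2) + C(1) = 1 + 3 + 1 = 5
C(4) = 1 + C(3) + C(2) = 1 + 5 + 3 = 9
C(5) = 1 + C(4) + C(3) = 1 + 9 + 5 = 15
C(6) = 1 + C(5) + C(4) = 1 + 15 + 9 = 25
C(7) = 1 + C(6) + C(5) = 1 + 25 + 15 = 41
C(8) = 1 + C(7) + C(6) = 1 + 41 + 25 = 67
C(9) = 1 + C(8) + C(7) = 1 + 67 + 41 = 109
C(10) = 1 + C(9) + C(8) = 1 + 109 + 67 = 177
C(11) = 1 + C(10) + C(9) = 1 + 177 + 109 = 287
C(12) = 1 + C(11) + C(10) = 1 + 287 + 177 = 465
C(13) = 1 + C(12) + C(11) = 1 + 465 + 287 = 753
C(14) = 1 + C(13) + C(12) = 1 + 753 + 465 = 1219
C(15) = 1 + C(14) + C(13) = 1 + 1219 + 753 = 1973
C(16) = 1 + C(15) + C(14) = 1 + 1973 + 1219 = 3193
C(17) = 1 + C(16) + C(15) = 1 + 3193 + 1973 = 5167
C(18) = 1 + C(17) + C(16) = 1 + 5167 + 3193 = 8361
C(19) = 1 + C(18) + C(17) = 1 + 8361 + 5167 = 13529
C(20) = 1 + C(19) + C(18) = 1 + 13529 + 8361 = 21891
C(21) = 1 + C(20) + C(19) = 1 + 21891 + 13529 = 35421
C(22) = 1 + C(21) + C(20) = 1 + 35421 + 21891 = 57313
C(23) = 1 + C(22) + C(21) = 1 + 57313 + 35421 = 92735

92735


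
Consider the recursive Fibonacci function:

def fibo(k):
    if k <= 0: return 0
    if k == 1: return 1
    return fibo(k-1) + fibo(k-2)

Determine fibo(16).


Computing fibo(16) bottom-up:
fibo(0) = 0
fibo(1) = 1
fibo(2) = fibo(1) + fibo(0) = 1 + 0 = 1
fibo(3) = fibo(2) + fibo(1) = 1 + 1 = 2
fibo(4) = fibo(3) + fibo(2) = 2 + 1 = 3
fibo(5) = fibo(4) + fibo(3) = 3 + 2 = 5
fibo(6) = fibo(5) + fibo(4) = 5 + 3 = 8
fibo(7) = fibo(6) + fibo(5) = 8 + 5 = 13
fibo(8) = fibo(7) + fibo(6) = 13 + 8 = 21
fibo(9) = fibo(8) + fibo(7) = 21 + 13 = 34
fibo(10) = fibo(9) + fibo(8) = 34 + 21 = 55
fibo(11) = fibo(10) + fibo(9) = 55 + 34 = 89
fibo(12) = fibo(11) + fibo(10) = 89 + 55 = 144
fibo(13) = fibo(12) + fibo(11) = 144 + 89 = 233
fibo(14) = fibo(13) + fibo(12) = 233 + 144 = 377
fibo(15) = fibo(14) + fibo(13) = 377 + 233 = 610
fibo(16) = fibo(15) + fibo(14) = 610 + 377 = 987

987


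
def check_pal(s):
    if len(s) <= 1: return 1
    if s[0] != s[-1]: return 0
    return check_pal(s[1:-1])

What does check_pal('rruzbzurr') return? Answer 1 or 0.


check_pal('rruzbzurr'): s[0]='r' == s[-1]='r' -> check check_pal('ruzbzur')
check_pal('ruzbzur'): s[0]='r' == s[-1]='r' -> check check_pal('uzbzu')
check_pal('uzbzu'): s[0]='u' == s[-1]='u' -> check check_pal('zbz')
check_pal('zbz'): s[0]='z' == s[-1]='z' -> check check_pal('b')
check_pal('b'): len <= 1 -> return 1  (base case)
Result: 1 (palindrome)

1


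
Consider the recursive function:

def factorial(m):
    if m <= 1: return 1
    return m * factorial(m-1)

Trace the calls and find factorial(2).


factorial(2)
= 2 * factorial(1)
= 2 * 1
= 2

2


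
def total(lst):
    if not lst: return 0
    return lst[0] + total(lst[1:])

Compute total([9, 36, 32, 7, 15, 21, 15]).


total([9, 36, 32, 7, 15, 21, 15]) = 9 + total([36, 32, 7, 15, 21, 15])
total([36, 32, 7, 15, 21, 15]) = 36 + total([32, 7, 15, 21, 15])
total([32, 7, 15, 21, 15]) = 32 + total([7, 15, 21, 15])
total([7, 15, 21, 15]) = 7 + total([15, 21, 15])
total([15, 21, 15]) = 15 + total([21, 15])
total([21, 15]) = 21 + total([15])
total([15]) = 15 + total([])
total([]) = 0  (base case)
Total: 9 + 36 + 32 + 7 + 15 + 21 + 15 + 0 = 135

135


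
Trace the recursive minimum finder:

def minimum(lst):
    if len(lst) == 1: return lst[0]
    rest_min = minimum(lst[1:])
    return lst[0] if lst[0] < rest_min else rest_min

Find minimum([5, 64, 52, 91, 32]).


minimum([5, 64, 52, 91, 32]): compare 5 with minimum([64, 52, 91, 32])
minimum([64, 52, 91, 32]): compare 64 with minimum([52, 91, 32])
minimum([52, 91, 32]): compare 52 with minimum([91, 32])
minimum([91, 32]): compare 91 with minimum([32])
minimum([32]) = 32  (base case)
Compare 91 with 32 -> 32
Compare 52 with 32 -> 32
Compare 64 with 32 -> 32
Compare 5 with 32 -> 5

5


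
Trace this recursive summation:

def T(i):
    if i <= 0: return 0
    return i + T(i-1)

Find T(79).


T(79)
= 79 + 78 + 77 + 76 + 75 + 74 + 73 + 72 + 71 + 70 + 69 + 68 + 67 + 66 + 65 + 64 + 63 + 62 + 61 + 60 + 59 + 58 + 57 + 56 + 55 + 54 + 53 + 52 + 51 + 50 + 49 + 48 + 47 + 46 + 45 + 44 + 43 + 42 + 41 + 40 + 39 + 38 + 37 + 36 + 35 + 34 + 33 + 32 + 31 + 30 + 29 + 28 + 27 + 26 + 25 + 24 + 23 + 22 + 21 + 20 + 19 + 18 + 17 + 16 + 15 + 14 + 13 + 12 + 11 + 10 + 9 + 8 + 7 + 6 + 5 + 4 + 3 + 2 + 1 + T(0)
= 79 + 78 + 77 + 76 + 75 + 74 + 73 + 72 + 71 + 70 + 69 + 68 + 67 + 66 + 65 + 64 + 63 + 62 + 61 + 60 + 59 + 58 + 57 + 56 + 55 + 54 + 53 + 52 + 51 + 50 + 49 + 48 + 47 + 46 + 45 + 44 + 43 + 42 + 41 + 40 + 39 + 38 + 37 + 36 + 35 + 34 + 33 + 32 + 31 + 30 + 29 + 28 + 27 + 26 + 25 + 24 + 23 + 22 + 21 + 20 + 19 + 18 + 17 + 16 + 15 + 14 + 13 + 12 + 11 + 10 + 9 + 8 + 7 + 6 + 5 + 4 + 3 + 2 + 1 + 0
= 3160

3160


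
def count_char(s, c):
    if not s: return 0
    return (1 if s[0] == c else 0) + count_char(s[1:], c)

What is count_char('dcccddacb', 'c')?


s[0]='d' != 'c' -> 0
s[0]='c' == 'c' -> 1
s[0]='c' == 'c' -> 1
s[0]='c' == 'c' -> 1
s[0]='d' != 'c' -> 0
s[0]='d' != 'c' -> 0
s[0]='a' != 'c' -> 0
s[0]='c' == 'c' -> 1
s[0]='b' != 'c' -> 0
Sum: 0 + 1 + 1 + 1 + 0 + 0 + 0 + 1 + 0 = 4

4


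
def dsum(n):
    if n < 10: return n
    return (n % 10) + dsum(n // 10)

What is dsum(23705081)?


dsum(23705081) = 1 + dsum(2370508)
dsum(2370508) = 8 + dsum(237050)
dsum(237050) = 0 + dsum(23705)
dsum(23705) = 5 + dsum(2370)
dsum(2370) = 0 + dsum(237)
dsum(237) = 7 + dsum(23)
dsum(23) = 3 + dsum(2)
dsum(2) = 2  (base case)
Total: 1 + 8 + 0 + 5 + 0 + 7 + 3 + 2 = 26

26


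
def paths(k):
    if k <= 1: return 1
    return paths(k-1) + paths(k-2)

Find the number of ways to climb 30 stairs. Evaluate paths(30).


Building up from base cases:
paths(0) = 1
paths(1) = 1
paths(2) = paths(1) + paths(0) = 1 + 1 = 2
paths(3) = paths(2) + paths(1) = 2 + 1 = 3
paths(4) = paths(3) + paths(2) = 3 + 2 = 5
paths(5) = paths(4) + paths(3) = 5 + 3 = 8
paths(6) = paths(5) + paths(4) = 8 + 5 = 13
paths(7) = paths(6) + paths(5) = 13 + 8 = 21
paths(8) = paths(7) + paths(6) = 21 + 13 = 34
paths(9) = paths(8) + paths(7) = 34 + 21 = 55
paths(10) = paths(9) + paths(8) = 55 + 34 = 89
paths(11) = paths(10) + paths(9) = 89 + 55 = 144
paths(12) = paths(11) + paths(10) = 144 + 89 = 233
paths(13) = paths(12) + paths(11) = 233 + 144 = 377
paths(14) = paths(13) + paths(12) = 377 + 233 = 610
paths(15) = paths(14) + paths(13) = 610 + 377 = 987
paths(16) = paths(15) + paths(14) = 987 + 610 = 1597
paths(17) = paths(16) + paths(15) = 1597 + 987 = 2584
paths(18) = paths(17) + paths(16) = 2584 + 1597 = 4181
paths(19) = paths(18) + paths(17) = 4181 + 2584 = 6765
paths(20) = paths(19) + paths(18) = 6765 + 4181 = 10946
paths(21) = paths(20) + paths(19) = 10946 + 6765 = 17711
paths(22) = paths(21) + paths(20) = 17711 + 10946 = 28657
paths(23) = paths(22) + paths(21) = 28657 + 17711 = 46368
paths(24) = paths(23) + paths(22) = 46368 + 28657 = 75025
paths(25) = paths(24) + paths(23) = 75025 + 46368 = 121393
paths(26) = paths(25) + paths(24) = 121393 + 75025 = 196418
paths(27) = paths(26) + paths(25) = 196418 + 121393 = 317811
paths(28) = paths(27) + paths(26) = 317811 + 196418 = 514229
paths(29) = paths(28) + paths(27) = 514229 + 317811 = 832040
paths(30) = paths(29) + paths(28) = 832040 + 514229 = 1346269

1346269


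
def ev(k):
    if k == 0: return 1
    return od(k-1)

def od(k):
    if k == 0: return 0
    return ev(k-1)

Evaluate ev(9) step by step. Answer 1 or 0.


ev(9) = od(8)
od(8) = ev(7)
ev(7) = od(6)
od(6) = ev(5)
ev(5) = od(4)
od(4) = ev(3)
ev(3) = od(2)
od(2) = ev(1)
ev(1) = od(0)
od(0) = 0  (base case)
Result: 0

0


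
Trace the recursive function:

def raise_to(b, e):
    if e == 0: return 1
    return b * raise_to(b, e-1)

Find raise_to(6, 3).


raise_to(6, 3)
= 6 * raise_to(6, 2)
= 6 * 6 * raise_to(6, 1)
= 6 * 6 * 6 * raise_to(6, 0)
= 6 * 6 * 6 * 1
= 216

216


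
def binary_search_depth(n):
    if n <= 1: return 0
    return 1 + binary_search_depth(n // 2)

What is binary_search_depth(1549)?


1549 / 2 = 774
774 / 2 = 387
387 / 2 = 193
193 / 2 = 96
96 / 2 = 48
48 / 2 = 24
24 / 2 = 12
12 / 2 = 6
6 / 2 = 3
3 / 2 = 1
Reached 1 after 10 halvings

10


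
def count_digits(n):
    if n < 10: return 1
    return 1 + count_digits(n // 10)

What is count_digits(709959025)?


count_digits(709959025) = 1 + count_digits(70995902)
count_digits(70995902) = 1 + count_digits(7099590)
count_digits(7099590) = 1 + count_digits(709959)
count_digits(709959) = 1 + count_digits(70995)
count_digits(70995) = 1 + count_digits(7099)
count_digits(7099) = 1 + count_digits(709)
count_digits(709) = 1 + count_digits(70)
count_digits(70) = 1 + count_digits(7)
count_digits(7) = 1  (base case: 7 < 10)
Unwinding: 1 + 1 + 1 + 1 + 1 + 1 + 1 + 1 + 1 = 9

9


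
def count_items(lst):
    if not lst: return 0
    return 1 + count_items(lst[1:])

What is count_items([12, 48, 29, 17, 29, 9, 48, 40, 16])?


count_items([12, 48, 29, 17, 29, 9, 48, 40, 16]) = 1 + count_items([48, 29, 17, 29, 9, 48, 40, 16])
count_items([48, 29, 17, 29, 9, 48, 40, 16]) = 1 + count_items([29, 17, 29, 9, 48, 40, 16])
count_items([29, 17, 29, 9, 48, 40, 16]) = 1 + count_items([17, 29, 9, 48, 40, 16])
count_items([17, 29, 9, 48, 40, 16]) = 1 + count_items([29, 9, 48, 40, 16])
count_items([29, 9, 48, 40, 16]) = 1 + count_items([9, 48, 40, 16])
count_items([9, 48, 40, 16]) = 1 + count_items([48, 40, 16])
count_items([48, 40, 16]) = 1 + count_items([40, 16])
count_items([40, 16]) = 1 + count_items([16])
count_items([16]) = 1 + count_items([])
count_items([]) = 0  (base case)
Unwinding: 1 + 1 + 1 + 1 + 1 + 1 + 1 + 1 + 1 + 0 = 9

9


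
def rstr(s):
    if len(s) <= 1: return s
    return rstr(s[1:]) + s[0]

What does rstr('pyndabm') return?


rstr('pyndabm') = rstr('yndabm') + 'p'
rstr('yndabm') = rstr('ndabm') + 'y'
rstr('ndabm') = rstr('dabm') + 'n'
rstr('dabm') = rstr('abm') + 'd'
rstr('abm') = rstr('bm') + 'a'
rstr('bm') = rstr('m') + 'b'
rstr('m') = 'm'  (base case)
Concatenating: 'm' + 'b' + 'a' + 'd' + 'n' + 'y' + 'p' = 'mbadnyp'

mbadnyp


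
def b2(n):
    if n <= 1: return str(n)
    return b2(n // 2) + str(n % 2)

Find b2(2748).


b2(2748) = b2(1374) + '0'
b2(1374) = b2(687) + '0'
b2(687) = b2(343) + '1'
b2(343) = b2(171) + '1'
b2(171) = b2(85) + '1'
b2(85) = b2(42) + '1'
b2(42) = b2(21) + '0'
b2(21) = b2(10) + '1'
b2(10) = b2(5) + '0'
b2(5) = b2(2) + '1'
b2(2) = b2(1) + '0'
b2(1) = '1'  (base case)
Concatenating: '1' + '0' + '1' + '0' + '1' + '0' + '1' + '1' + '1' + '1' + '0' + '0' = '101010111100'

101010111100


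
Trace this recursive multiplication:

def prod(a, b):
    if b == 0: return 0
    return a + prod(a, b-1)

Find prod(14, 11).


prod(14, 11) = 14 + prod(14, 10)
prod(14, 10) = 14 + prod(14, 9)
prod(14, 9) = 14 + prod(14, 8)
prod(14, 8) = 14 + prod(14, 7)
prod(14, 7) = 14 + prod(14, 6)
prod(14, 6) = 14 + prod(14, 5)
prod(14, 5) = 14 + prod(14, 4)
prod(14, 4) = 14 + prod(14, 3)
prod(14, 3) = 14 + prod(14, 2)
prod(14, 2) = 14 + prod(14, 1)
prod(14, 1) = 14 + prod(14, 0)
prod(14, 0) = 0  (base case)
Total: 14 + 14 + 14 + 14 + 14 + 14 + 14 + 14 + 14 + 14 + 14 + 0 = 154

154


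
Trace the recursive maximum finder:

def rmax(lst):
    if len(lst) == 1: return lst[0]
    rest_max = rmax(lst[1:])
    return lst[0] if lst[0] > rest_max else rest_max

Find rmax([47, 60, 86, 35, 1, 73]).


rmax([47, 60, 86, 35, 1, 73]): compare 47 with rmax([60, 86, 35, 1, 73])
rmax([60, 86, 35, 1, 73]): compare 60 with rmax([86, 35, 1, 73])
rmax([86, 35, 1, 73]): compare 86 with rmax([35, 1, 73])
rmax([35, 1, 73]): compare 35 with rmax([1, 73])
rmax([1, 73]): compare 1 with rmax([73])
rmax([73]) = 73  (base case)
Compare 1 with 73 -> 73
Compare 35 with 73 -> 73
Compare 86 with 73 -> 86
Compare 60 with 86 -> 86
Compare 47 with 86 -> 86

86


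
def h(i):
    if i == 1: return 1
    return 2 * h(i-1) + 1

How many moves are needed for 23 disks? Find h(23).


h(23) = 2 * h(22) + 1
h(22) = 2 * h(21) + 1
h(21) = 2 * h(20) + 1
h(20) = 2 * h(19) + 1
h(19) = 2 * h(18) + 1
h(18) = 2 * h(17) + 1
h(17) = 2 * h(16) + 1
h(16) = 2 * h(15) + 1
h(15) = 2 * h(14) + 1
h(14) = 2 * h(13) + 1
h(13) = 2 * h(12) + 1
h(12) = 2 * h(11) + 1
h(11) = 2 * h(10) + 1
h(10) = 2 * h(9) + 1
h(9) = 2 * h(8) + 1
h(8) = 2 * h(7) + 1
h(7) = 2 * h(6) + 1
h(6) = 2 * h(5) + 1
h(5) = 2 * h(4) + 1
h(4) = 2 * h(3) + 1
h(3) = 2 * h(2) + 1
h(2) = 2 * h(1) + 1
h(1) = 1  (base case)
h(2) = 2 * 1 + 1 = 3
h(3) = 2 * 3 + 1 = 7
h(4) = 2 * 7 + 1 = 15
h(5) = 2 * 15 + 1 = 31
h(6) = 2 * 31 + 1 = 63
h(7) = 2 * 63 + 1 = 127
h(8) = 2 * 127 + 1 = 255
h(9) = 2 * 255 + 1 = 511
h(10) = 2 * 511 + 1 = 1023
h(11) = 2 * 1023 + 1 = 2047
h(12) = 2 * 2047 + 1 = 4095
h(13) = 2 * 4095 + 1 = 8191
h(14) = 2 * 8191 + 1 = 16383
h(15) = 2 * 16383 + 1 = 32767
h(16) = 2 * 32767 + 1 = 65535
h(17) = 2 * 65535 + 1 = 131071
h(18) = 2 * 131071 + 1 = 262143
h(19) = 2 * 262143 + 1 = 524287
h(20) = 2 * 524287 + 1 = 1048575
h(21) = 2 * 1048575 + 1 = 2097151
h(22) = 2 * 2097151 + 1 = 4194303
h(23) = 2 * 4194303 + 1 = 8388607

8388607


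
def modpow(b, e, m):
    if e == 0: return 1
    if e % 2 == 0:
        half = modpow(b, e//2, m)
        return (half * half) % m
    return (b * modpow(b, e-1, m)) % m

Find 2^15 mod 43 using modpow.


modpow(2, 15, 43): e is odd, compute modpow(2, 14, 43)
  modpow(2, 14, 43): e is even, compute modpow(2, 7, 43)
    modpow(2, 7, 43): e is odd, compute modpow(2, 6, 43)
      modpow(2, 6, 43): e is even, compute modpow(2, 3, 43)
        modpow(2, 3, 43): e is odd, compute modpow(2, 2, 43)
          modpow(2, 2, 43): e is even, compute modpow(2, 1, 43)
          modpow(2, 1, 43): e is odd, compute modpow(2, 0, 43)
          modpow(2, 0, 43) = 1
          (2 * 1) % 43 = 2
          half=2, (2*2) % 43 = 4
        (2 * 4) % 43 = 8
      half=8, (8*8) % 43 = 21
    (2 * 21) % 43 = 42
  half=42, (42*42) % 43 = 1
(2 * 1) % 43 = 2

2


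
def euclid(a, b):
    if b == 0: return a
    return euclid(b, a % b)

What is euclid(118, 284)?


euclid(118, 284) = euclid(284, 118)
euclid(284, 118) = euclid(118, 48)
euclid(118, 48) = euclid(48, 22)
euclid(48, 22) = euclid(22, 4)
euclid(22, 4) = euclid(4, 2)
euclid(4, 2) = euclid(2, 0)
euclid(2, 0) = 2  (base case)

2


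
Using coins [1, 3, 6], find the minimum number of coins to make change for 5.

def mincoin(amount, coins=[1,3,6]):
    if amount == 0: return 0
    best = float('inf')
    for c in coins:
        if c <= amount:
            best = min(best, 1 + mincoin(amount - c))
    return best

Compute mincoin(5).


Building up with DP:
mincoin(0) = 0
mincoin(1) = min(1+mincoin(0)=1+0=1) = 1
mincoin(2) = min(1+mincoin(1)=1+1=2) = 2
mincoin(3) = min(1+mincoin(2)=1+2=3, 1+mincoin(0)=1+0=1) = 1
mincoin(4) = min(1+mincoin(3)=1+1=2, 1+mincoin(1)=1+1=2) = 2
mincoin(5) = min(1+mincoin(4)=1+2=3, 1+mincoin(2)=1+2=3) = 3

3


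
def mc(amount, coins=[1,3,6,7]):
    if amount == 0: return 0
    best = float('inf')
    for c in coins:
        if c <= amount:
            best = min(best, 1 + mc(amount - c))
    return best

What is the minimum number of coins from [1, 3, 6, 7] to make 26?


Building up with DP:
mc(0) = 0
mc(1) = min(1+mc(0)=1+0=1) = 1
mc(2) = min(1+mc(1)=1+1=2) = 2
mc(3) = min(1+mc(2)=1+2=3, 1+mc(0)=1+0=1) = 1
mc(4) = min(1+mc(3)=1+1=2, 1+mc(1)=1+1=2) = 2
mc(5) = min(1+mc(4)=1+2=3, 1+mc(2)=1+2=3) = 3
mc(6) = min(1+mc(5)=1+3=4, 1+mc(3)=1+1=2, 1+mc(0)=1+0=1) = 1
mc(7) = min(1+mc(6)=1+1=2, 1+mc(4)=1+2=3, 1+mc(1)=1+1=2, 1+mc(0)=1+0=1) = 1
mc(8) = min(1+mc(7)=1+1=2, 1+mc(5)=1+3=4, 1+mc(2)=1+2=3, 1+mc(1)=1+1=2) = 2
mc(9) = min(1+mc(8)=1+2=3, 1+mc(6)=1+1=2, 1+mc(3)=1+1=2, 1+mc(2)=1+2=3) = 2
mc(10) = min(1+mc(9)=1+2=3, 1+mc(7)=1+1=2, 1+mc(4)=1+2=3, 1+mc(3)=1+1=2) = 2
mc(11) = min(1+mc(10)=1+2=3, 1+mc(8)=1+2=3, 1+mc(5)=1+3=4, 1+mc(4)=1+2=3) = 3
mc(12) = min(1+mc(11)=1+3=4, 1+mc(9)=1+2=3, 1+mc(6)=1+1=2, 1+mc(5)=1+3=4) = 2
mc(13) = min(1+mc(12)=1+2=3, 1+mc(10)=1+2=3, 1+mc(7)=1+1=2, 1+mc(6)=1+1=2) = 2
mc(14) = min(1+mc(13)=1+2=3, 1+mc(11)=1+3=4, 1+mc(8)=1+2=3, 1+mc(7)=1+1=2) = 2
mc(15) = min(1+mc(14)=1+2=3, 1+mc(12)=1+2=3, 1+mc(9)=1+2=3, 1+mc(8)=1+2=3) = 3
mc(16) = min(1+mc(15)=1+3=4, 1+mc(13)=1+2=3, 1+mc(10)=1+2=3, 1+mc(9)=1+2=3) = 3
mc(17) = min(1+mc(16)=1+3=4, 1+mc(14)=1+2=3, 1+mc(11)=1+3=4, 1+mc(10)=1+2=3) = 3
mc(18) = min(1+mc(17)=1+3=4, 1+mc(15)=1+3=4, 1+mc(12)=1+2=3, 1+mc(11)=1+3=4) = 3
mc(19) = min(1+mc(18)=1+3=4, 1+mc(16)=1+3=4, 1+mc(13)=1+2=3, 1+mc(12)=1+2=3) = 3
mc(20) = min(1+mc(19)=1+3=4, 1+mc(17)=1+3=4, 1+mc(14)=1+2=3, 1+mc(13)=1+2=3) = 3
mc(21) = min(1+mc(20)=1+3=4, 1+mc(18)=1+3=4, 1+mc(15)=1+3=4, 1+mc(14)=1+2=3) = 3
mc(22) = min(1+mc(21)=1+3=4, 1+mc(19)=1+3=4, 1+mc(16)=1+3=4, 1+mc(15)=1+3=4) = 4
mc(23) = min(1+mc(22)=1+4=5, 1+mc(20)=1+3=4, 1+mc(17)=1+3=4, 1+mc(16)=1+3=4) = 4
mc(24) = min(1+mc(23)=1+4=5, 1+mc(21)=1+3=4, 1+mc(18)=1+3=4, 1+mc(17)=1+3=4) = 4
mc(25) = min(1+mc(24)=1+4=5, 1+mc(22)=1+4=5, 1+mc(19)=1+3=4, 1+mc(18)=1+3=4) = 4
mc(26) = min(1+mc(25)=1+4=5, 1+mc(23)=1+4=5, 1+mc(20)=1+3=4, 1+mc(19)=1+3=4) = 4

4


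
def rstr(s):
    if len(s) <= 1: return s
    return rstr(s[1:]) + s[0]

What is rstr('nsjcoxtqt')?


rstr('nsjcoxtqt') = rstr('sjcoxtqt') + 'n'
rstr('sjcoxtqt') = rstr('jcoxtqt') + 's'
rstr('jcoxtqt') = rstr('coxtqt') + 'j'
rstr('coxtqt') = rstr('oxtqt') + 'c'
rstr('oxtqt') = rstr('xtqt') + 'o'
rstr('xtqt') = rstr('tqt') + 'x'
rstr('tqt') = rstr('qt') + 't'
rstr('qt') = rstr('t') + 'q'
rstr('t') = 't'  (base case)
Concatenating: 't' + 'q' + 't' + 'x' + 'o' + 'c' + 'j' + 's' + 'n' = 'tqtxocjsn'

tqtxocjsn


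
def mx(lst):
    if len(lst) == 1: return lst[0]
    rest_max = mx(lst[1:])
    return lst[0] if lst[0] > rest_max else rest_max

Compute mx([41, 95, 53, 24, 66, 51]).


mx([41, 95, 53, 24, 66, 51]): compare 41 with mx([95, 53, 24, 66, 51])
mx([95, 53, 24, 66, 51]): compare 95 with mx([53, 24, 66, 51])
mx([53, 24, 66, 51]): compare 53 with mx([24, 66, 51])
mx([24, 66, 51]): compare 24 with mx([66, 51])
mx([66, 51]): compare 66 with mx([51])
mx([51]) = 51  (base case)
Compare 66 with 51 -> 66
Compare 24 with 66 -> 66
Compare 53 with 66 -> 66
Compare 95 with 66 -> 95
Compare 41 with 95 -> 95

95


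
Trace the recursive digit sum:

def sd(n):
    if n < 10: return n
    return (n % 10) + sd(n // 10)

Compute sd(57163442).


sd(57163442) = 2 + sd(5716344)
sd(5716344) = 4 + sd(571634)
sd(571634) = 4 + sd(57163)
sd(57163) = 3 + sd(5716)
sd(5716) = 6 + sd(571)
sd(571) = 1 + sd(57)
sd(57) = 7 + sd(5)
sd(5) = 5  (base case)
Total: 2 + 4 + 4 + 3 + 6 + 1 + 7 + 5 = 32

32


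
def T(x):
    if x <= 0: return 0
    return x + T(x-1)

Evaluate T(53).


T(53)
= 53 + 52 + 51 + 50 + 49 + 48 + 47 + 46 + 45 + 44 + 43 + 42 + 41 + 40 + 39 + 38 + 37 + 36 + 35 + 34 + 33 + 32 + 31 + 30 + 29 + 28 + 27 + 26 + 25 + 24 + 23 + 22 + 21 + 20 + 19 + 18 + 17 + 16 + 15 + 14 + 13 + 12 + 11 + 10 + 9 + 8 + 7 + 6 + 5 + 4 + 3 + 2 + 1 + T(0)
= 53 + 52 + 51 + 50 + 49 + 48 + 47 + 46 + 45 + 44 + 43 + 42 + 41 + 40 + 39 + 38 + 37 + 36 + 35 + 34 + 33 + 32 + 31 + 30 + 29 + 28 + 27 + 26 + 25 + 24 + 23 + 22 + 21 + 20 + 19 + 18 + 17 + 16 + 15 + 14 + 13 + 12 + 11 + 10 + 9 + 8 + 7 + 6 + 5 + 4 + 3 + 2 + 1 + 0
= 1431

1431


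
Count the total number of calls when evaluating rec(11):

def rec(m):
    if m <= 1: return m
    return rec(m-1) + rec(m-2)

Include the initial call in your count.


Let C(n) = total calls for rec(n)
C(0) = 1, C(1) = 1
C(2) = 1 + C(1) + C(0) = 1 + 1 + 1 = 3
C(3) = 1 + C(2) + C(1) = 1 + 3 + 1 = 5
C(4) = 1 + C(3) + C(2) = 1 + 5 + 3 = 9
C(5) = 1 + C(4) + C(3) = 1 + 9 + 5 = 15
C(6) = 1 + C(5) + C(4) = 1 + 15 + 9 = 25
C(7) = 1 + C(6) + C(5) = 1 + 25 + 15 = 41
C(8) = 1 + C(7) + C(6) = 1 + 41 + 25 = 67
C(9) = 1 + C(8) + C(7) = 1 + 67 + 41 = 109
C(10) = 1 + C(9) + C(8) = 1 + 109 + 67 = 177
C(11) = 1 + C(10) + C(9) = 1 + 177 + 109 = 287

287


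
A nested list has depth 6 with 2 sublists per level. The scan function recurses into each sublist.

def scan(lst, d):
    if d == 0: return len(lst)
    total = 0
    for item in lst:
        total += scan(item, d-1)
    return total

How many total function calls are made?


At depth 0 (root): 1 call
At depth 1: each of 1 parents calls scan on 2 children = 2 calls
At depth 2: each of 2 parents calls scan on 2 children = 4 calls
At depth 3: each of 4 parents calls scan on 2 children = 8 calls
At depth 4: each of 8 parents calls scan on 2 children = 16 calls
At depth 5: each of 16 parents calls scan on 2 children = 32 calls
At depth 6: each of 32 parents calls scan on 2 children = 64 calls
Total: 1 + 2 + 4 + 8 + 16 + 32 + 64 = 127

127


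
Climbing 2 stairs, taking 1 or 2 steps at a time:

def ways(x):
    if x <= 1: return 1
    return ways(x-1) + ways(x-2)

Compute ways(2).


Building up from base cases:
ways(0) = 1
ways(1) = 1
ways(2) = ways(1) + ways(0) = 1 + 1 = 2

2


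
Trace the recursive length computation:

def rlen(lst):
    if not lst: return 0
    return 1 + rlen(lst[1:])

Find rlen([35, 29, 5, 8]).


rlen([35, 29, 5, 8]) = 1 + rlen([29, 5, 8])
rlen([29, 5, 8]) = 1 + rlen([5, 8])
rlen([5, 8]) = 1 + rlen([8])
rlen([8]) = 1 + rlen([])
rlen([]) = 0  (base case)
Unwinding: 1 + 1 + 1 + 1 + 0 = 4

4


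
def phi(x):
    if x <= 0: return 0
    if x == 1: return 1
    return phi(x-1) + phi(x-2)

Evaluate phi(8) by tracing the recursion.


Computing phi(8) bottom-up:
phi(0) = 0
phi(1) = 1
phi(2) = phi(1) + phi(0) = 1 + 0 = 1
phi(3) = phi(2) + phi(1) = 1 + 1 = 2
phi(4) = phi(3) + phi(2) = 2 + 1 = 3
phi(5) = phi(4) + phi(3) = 3 + 2 = 5
phi(6) = phi(5) + phi(4) = 5 + 3 = 8
phi(7) = phi(6) + phi(5) = 8 + 5 = 13
phi(8) = phi(7) + phi(6) = 13 + 8 = 21

21


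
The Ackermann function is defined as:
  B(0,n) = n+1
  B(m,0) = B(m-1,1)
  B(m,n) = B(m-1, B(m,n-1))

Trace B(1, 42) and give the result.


B(1, 42) = B(0, B(1, 41))
  B(1, 41) = B(0, B(1, 40))
    B(1, 40) = B(0, B(1, 39))
      B(1, 39) = B(0, B(1, 38))
        B(1, 38) = B(0, B(1, 37))
          B(1, 37) = B(0, B(1, 36))
          B(1, 36) = B(0, B(1, 35))
          B(1, 35) = B(0, B(1, 34))
          B(1, 34) = B(0, B(1, 33))
          B(1, 33) = B(0, B(1, 32))
          B(1, 32) = B(0, B(1, 31))
          B(1, 31) = B(0, B(1, 30))
          B(1, 30) = B(0, B(1, 29))
          B(1, 29) = B(0, B(1, 28))
          B(1, 28) = B(0, B(1, 27))
          B(1, 27) = B(0, B(1, 26))
          B(1, 26) = B(0, B(1, 25))
          B(1, 25) = B(0, B(1, 24))
          B(1, 24) = B(0, B(1, 23))
          B(1, 23) = B(0, B(1, 22))
          B(1, 22) = B(0, B(1, 21))
          B(1, 21) = B(0, B(1, 20))
          B(1, 20) = B(0, B(1, 19))
          B(1, 19) = B(0, B(1, 18))
          B(1, 18) = B(0, B(1, 17))
... (trace truncated)
Result: B(1, 42) = 44

44


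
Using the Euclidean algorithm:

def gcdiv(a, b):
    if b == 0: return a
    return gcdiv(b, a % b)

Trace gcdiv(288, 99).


gcdiv(288, 99) = gcdiv(99, 90)
gcdiv(99, 90) = gcdiv(90, 9)
gcdiv(90, 9) = gcdiv(9, 0)
gcdiv(9, 0) = 9  (base case)

9


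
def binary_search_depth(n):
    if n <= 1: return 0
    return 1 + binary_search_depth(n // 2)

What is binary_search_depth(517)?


517 / 2 = 258
258 / 2 = 129
129 / 2 = 64
64 / 2 = 32
32 / 2 = 16
16 / 2 = 8
8 / 2 = 4
4 / 2 = 2
2 / 2 = 1
Reached 1 after 9 halvings

9


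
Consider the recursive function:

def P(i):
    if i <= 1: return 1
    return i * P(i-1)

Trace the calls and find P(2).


P(2)
= 2 * P(1)
= 2 * 1
= 2

2


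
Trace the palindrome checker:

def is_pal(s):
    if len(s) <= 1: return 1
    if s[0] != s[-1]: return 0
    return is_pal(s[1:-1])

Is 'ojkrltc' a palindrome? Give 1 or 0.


is_pal('ojkrltc'): s[0]='o' != s[-1]='c' -> return 0
Result: 0 (not a palindrome)

0


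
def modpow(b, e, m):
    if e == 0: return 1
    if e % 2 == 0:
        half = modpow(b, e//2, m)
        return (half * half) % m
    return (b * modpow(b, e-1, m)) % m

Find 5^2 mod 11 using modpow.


modpow(5, 2, 11): e is even, compute modpow(5, 1, 11)
  modpow(5, 1, 11): e is odd, compute modpow(5, 0, 11)
    modpow(5, 0, 11) = 1
  (5 * 1) % 11 = 5
half=5, (5*5) % 11 = 3

3


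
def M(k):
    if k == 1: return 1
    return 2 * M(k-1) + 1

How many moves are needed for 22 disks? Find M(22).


M(22) = 2 * M(21) + 1
M(21) = 2 * M(20) + 1
M(20) = 2 * M(19) + 1
M(19) = 2 * M(18) + 1
M(18) = 2 * M(17) + 1
M(17) = 2 * M(16) + 1
M(16) = 2 * M(15) + 1
M(15) = 2 * M(14) + 1
M(14) = 2 * M(13) + 1
M(13) = 2 * M(12) + 1
M(12) = 2 * M(11) + 1
M(11) = 2 * M(10) + 1
M(10) = 2 * M(9) + 1
M(9) = 2 * M(8) + 1
M(8) = 2 * M(7) + 1
M(7) = 2 * M(6) + 1
M(6) = 2 * M(5) + 1
M(5) = 2 * M(4) + 1
M(4) = 2 * M(3) + 1
M(3) = 2 * M(2) + 1
M(2) = 2 * M(1) + 1
M(1) = 1  (base case)
M(2) = 2 * 1 + 1 = 3
M(3) = 2 * 3 + 1 = 7
M(4) = 2 * 7 + 1 = 15
M(5) = 2 * 15 + 1 = 31
M(6) = 2 * 31 + 1 = 63
M(7) = 2 * 63 + 1 = 127
M(8) = 2 * 127 + 1 = 255
M(9) = 2 * 255 + 1 = 511
M(10) = 2 * 511 + 1 = 1023
M(11) = 2 * 1023 + 1 = 2047
M(12) = 2 * 2047 + 1 = 4095
M(13) = 2 * 4095 + 1 = 8191
M(14) = 2 * 8191 + 1 = 16383
M(15) = 2 * 16383 + 1 = 32767
M(16) = 2 * 32767 + 1 = 65535
M(17) = 2 * 65535 + 1 = 131071
M(18) = 2 * 131071 + 1 = 262143
M(19) = 2 * 262143 + 1 = 524287
M(20) = 2 * 524287 + 1 = 1048575
M(21) = 2 * 1048575 + 1 = 2097151
M(22) = 2 * 2097151 + 1 = 4194303

4194303


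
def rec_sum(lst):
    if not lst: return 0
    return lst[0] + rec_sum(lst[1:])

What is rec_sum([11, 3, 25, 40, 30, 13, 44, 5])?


rec_sum([11, 3, 25, 40, 30, 13, 44, 5]) = 11 + rec_sum([3, 25, 40, 30, 13, 44, 5])
rec_sum([3, 25, 40, 30, 13, 44, 5]) = 3 + rec_sum([25, 40, 30, 13, 44, 5])
rec_sum([25, 40, 30, 13, 44, 5]) = 25 + rec_sum([40, 30, 13, 44, 5])
rec_sum([40, 30, 13, 44, 5]) = 40 + rec_sum([30, 13, 44, 5])
rec_sum([30, 13, 44, 5]) = 30 + rec_sum([13, 44, 5])
rec_sum([13, 44, 5]) = 13 + rec_sum([44, 5])
rec_sum([44, 5]) = 44 + rec_sum([5])
rec_sum([5]) = 5 + rec_sum([])
rec_sum([]) = 0  (base case)
Total: 11 + 3 + 25 + 40 + 30 + 13 + 44 + 5 + 0 = 171

171


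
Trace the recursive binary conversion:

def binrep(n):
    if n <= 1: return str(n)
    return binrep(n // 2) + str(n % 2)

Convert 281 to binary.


binrep(281) = binrep(140) + '1'
binrep(140) = binrep(70) + '0'
binrep(70) = binrep(35) + '0'
binrep(35) = binrep(17) + '1'
binrep(17) = binrep(8) + '1'
binrep(8) = binrep(4) + '0'
binrep(4) = binrep(2) + '0'
binrep(2) = binrep(1) + '0'
binrep(1) = '1'  (base case)
Concatenating: '1' + '0' + '0' + '0' + '1' + '1' + '0' + '0' + '1' = '100011001'

100011001


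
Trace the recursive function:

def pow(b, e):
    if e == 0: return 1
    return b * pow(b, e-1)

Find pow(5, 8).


pow(5, 8)
= 5 * pow(5, 7)
= 5 * 5 * pow(5, 6)
= 5 * 5 * 5 * pow(5, 5)
= 5 * 5 * 5 * 5 * pow(5, 4)
= 5 * 5 * 5 * 5 * 5 * pow(5, 3)
= 5 * 5 * 5 * 5 * 5 * 5 * pow(5, 2)
= 5 * 5 * 5 * 5 * 5 * 5 * 5 * pow(5, 1)
= 5 * 5 * 5 * 5 * 5 * 5 * 5 * 5 * pow(5, 0)
= 5 * 5 * 5 * 5 * 5 * 5 * 5 * 5 * 1
= 390625

390625


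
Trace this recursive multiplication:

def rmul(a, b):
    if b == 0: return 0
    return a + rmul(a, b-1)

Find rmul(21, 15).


rmul(21, 15) = 21 + rmul(21, 14)
rmul(21, 14) = 21 + rmul(21, 13)
rmul(21, 13) = 21 + rmul(21, 12)
rmul(21, 12) = 21 + rmul(21, 11)
rmul(21, 11) = 21 + rmul(21, 10)
rmul(21, 10) = 21 + rmul(21, 9)
rmul(21, 9) = 21 + rmul(21, 8)
rmul(21, 8) = 21 + rmul(21, 7)
rmul(21, 7) = 21 + rmul(21, 6)
rmul(21, 6) = 21 + rmul(21, 5)
rmul(21, 5) = 21 + rmul(21, 4)
rmul(21, 4) = 21 + rmul(21, 3)
rmul(21, 3) = 21 + rmul(21, 2)
rmul(21, 2) = 21 + rmul(21, 1)
rmul(21, 1) = 21 + rmul(21, 0)
rmul(21, 0) = 0  (base case)
Total: 21 + 21 + 21 + 21 + 21 + 21 + 21 + 21 + 21 + 21 + 21 + 21 + 21 + 21 + 21 + 0 = 315

315


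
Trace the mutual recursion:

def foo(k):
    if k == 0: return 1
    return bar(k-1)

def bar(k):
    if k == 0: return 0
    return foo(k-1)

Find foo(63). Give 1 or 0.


foo(63) = bar(62)
bar(62) = foo(61)
foo(61) = bar(60)
bar(60) = foo(59)
foo(59) = bar(58)
bar(58) = foo(57)
foo(57) = bar(56)
bar(56) = foo(55)
foo(55) = bar(54)
bar(54) = foo(53)
foo(53) = bar(52)
bar(52) = foo(51)
foo(51) = bar(50)
bar(50) = foo(49)
foo(49) = bar(48)
bar(48) = foo(47)
foo(47) = bar(46)
bar(46) = foo(45)
foo(45) = bar(44)
bar(44) = foo(43)
foo(43) = bar(42)
bar(42) = foo(41)
foo(41) = bar(40)
bar(40) = foo(39)
foo(39) = bar(38)
bar(38) = foo(37)
foo(37) = bar(36)
bar(36) = foo(35)
foo(35) = bar(34)
bar(34) = foo(33)
foo(33) = bar(32)
bar(32) = foo(31)
foo(31) = bar(30)
bar(30) = foo(29)
foo(29) = bar(28)
bar(28) = foo(27)
foo(27) = bar(26)
bar(26) = foo(25)
foo(25) = bar(24)
bar(24) = foo(23)
foo(23) = bar(22)
bar(22) = foo(21)
foo(21) = bar(20)
bar(20) = foo(19)
foo(19) = bar(18)
bar(18) = foo(17)
foo(17) = bar(16)
bar(16) = foo(15)
foo(15) = bar(14)
bar(14) = foo(13)
foo(13) = bar(12)
bar(12) = foo(11)
foo(11) = bar(10)
bar(10) = foo(9)
foo(9) = bar(8)
bar(8) = foo(7)
foo(7) = bar(6)
bar(6) = foo(5)
foo(5) = bar(4)
bar(4) = foo(3)
foo(3) = bar(2)
bar(2) = foo(1)
foo(1) = bar(0)
bar(0) = 0  (base case)
Result: 0

0


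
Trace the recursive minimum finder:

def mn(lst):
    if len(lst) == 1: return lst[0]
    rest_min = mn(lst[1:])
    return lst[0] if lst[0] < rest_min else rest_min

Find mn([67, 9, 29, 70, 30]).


mn([67, 9, 29, 70, 30]): compare 67 with mn([9, 29, 70, 30])
mn([9, 29, 70, 30]): compare 9 with mn([29, 70, 30])
mn([29, 70, 30]): compare 29 with mn([70, 30])
mn([70, 30]): compare 70 with mn([30])
mn([30]) = 30  (base case)
Compare 70 with 30 -> 30
Compare 29 with 30 -> 29
Compare 9 with 29 -> 9
Compare 67 with 9 -> 9

9


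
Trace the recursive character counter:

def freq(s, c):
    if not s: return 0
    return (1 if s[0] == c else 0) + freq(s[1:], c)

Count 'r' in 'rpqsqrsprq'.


s[0]='r' == 'r' -> 1
s[0]='p' != 'r' -> 0
s[0]='q' != 'r' -> 0
s[0]='s' != 'r' -> 0
s[0]='q' != 'r' -> 0
s[0]='r' == 'r' -> 1
s[0]='s' != 'r' -> 0
s[0]='p' != 'r' -> 0
s[0]='r' == 'r' -> 1
s[0]='q' != 'r' -> 0
Sum: 1 + 0 + 0 + 0 + 0 + 1 + 0 + 0 + 1 + 0 = 3

3


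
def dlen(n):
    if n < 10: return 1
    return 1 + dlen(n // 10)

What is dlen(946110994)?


dlen(946110994) = 1 + dlen(94611099)
dlen(94611099) = 1 + dlen(9461109)
dlen(9461109) = 1 + dlen(946110)
dlen(946110) = 1 + dlen(94611)
dlen(94611) = 1 + dlen(9461)
dlen(9461) = 1 + dlen(946)
dlen(946) = 1 + dlen(94)
dlen(94) = 1 + dlen(9)
dlen(9) = 1  (base case: 9 < 10)
Unwinding: 1 + 1 + 1 + 1 + 1 + 1 + 1 + 1 + 1 = 9

9


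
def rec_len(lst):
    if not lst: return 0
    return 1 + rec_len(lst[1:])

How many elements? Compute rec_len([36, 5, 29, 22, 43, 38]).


rec_len([36, 5, 29, 22, 43, 38]) = 1 + rec_len([5, 29, 22, 43, 38])
rec_len([5, 29, 22, 43, 38]) = 1 + rec_len([29, 22, 43, 38])
rec_len([29, 22, 43, 38]) = 1 + rec_len([22, 43, 38])
rec_len([22, 43, 38]) = 1 + rec_len([43, 38])
rec_len([43, 38]) = 1 + rec_len([38])
rec_len([38]) = 1 + rec_len([])
rec_len([]) = 0  (base case)
Unwinding: 1 + 1 + 1 + 1 + 1 + 1 + 0 = 6

6
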